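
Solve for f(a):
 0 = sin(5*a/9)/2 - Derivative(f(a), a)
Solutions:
 f(a) = C1 - 9*cos(5*a/9)/10


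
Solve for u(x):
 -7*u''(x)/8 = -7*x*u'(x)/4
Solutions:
 u(x) = C1 + C2*erfi(x)


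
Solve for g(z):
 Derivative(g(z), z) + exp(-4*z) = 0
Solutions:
 g(z) = C1 + exp(-4*z)/4


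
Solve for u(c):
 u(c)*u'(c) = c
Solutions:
 u(c) = -sqrt(C1 + c^2)
 u(c) = sqrt(C1 + c^2)


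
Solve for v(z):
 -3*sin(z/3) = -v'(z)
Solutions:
 v(z) = C1 - 9*cos(z/3)


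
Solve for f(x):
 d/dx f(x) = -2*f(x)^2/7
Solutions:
 f(x) = 7/(C1 + 2*x)


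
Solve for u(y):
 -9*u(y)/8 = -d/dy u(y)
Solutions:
 u(y) = C1*exp(9*y/8)


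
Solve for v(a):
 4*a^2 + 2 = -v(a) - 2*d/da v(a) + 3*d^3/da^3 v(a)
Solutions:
 v(a) = C3*exp(a) - 4*a^2 + 16*a + (C1*sin(sqrt(3)*a/6) + C2*cos(sqrt(3)*a/6))*exp(-a/2) - 34


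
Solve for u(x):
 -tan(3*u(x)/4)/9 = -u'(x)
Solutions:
 u(x) = -4*asin(C1*exp(x/12))/3 + 4*pi/3
 u(x) = 4*asin(C1*exp(x/12))/3


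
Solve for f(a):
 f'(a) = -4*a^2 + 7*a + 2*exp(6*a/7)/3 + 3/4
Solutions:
 f(a) = C1 - 4*a^3/3 + 7*a^2/2 + 3*a/4 + 7*exp(6*a/7)/9


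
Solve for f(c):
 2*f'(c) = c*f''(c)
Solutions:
 f(c) = C1 + C2*c^3


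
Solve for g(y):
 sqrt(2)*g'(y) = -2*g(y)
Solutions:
 g(y) = C1*exp(-sqrt(2)*y)


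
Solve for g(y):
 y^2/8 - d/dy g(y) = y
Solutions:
 g(y) = C1 + y^3/24 - y^2/2


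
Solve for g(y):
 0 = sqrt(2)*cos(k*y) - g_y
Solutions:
 g(y) = C1 + sqrt(2)*sin(k*y)/k


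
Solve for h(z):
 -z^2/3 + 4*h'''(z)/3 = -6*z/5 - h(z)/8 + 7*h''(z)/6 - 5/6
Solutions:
 h(z) = C1*exp(z/2) + C2*exp(z*(3 - sqrt(57))/16) + C3*exp(z*(3 + sqrt(57))/16) + 8*z^2/3 - 48*z/5 + 388/9


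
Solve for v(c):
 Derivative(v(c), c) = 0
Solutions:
 v(c) = C1


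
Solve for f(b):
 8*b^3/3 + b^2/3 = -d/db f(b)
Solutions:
 f(b) = C1 - 2*b^4/3 - b^3/9


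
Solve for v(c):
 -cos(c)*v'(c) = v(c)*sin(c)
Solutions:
 v(c) = C1*cos(c)


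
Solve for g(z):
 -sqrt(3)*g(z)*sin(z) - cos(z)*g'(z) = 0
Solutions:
 g(z) = C1*cos(z)^(sqrt(3))


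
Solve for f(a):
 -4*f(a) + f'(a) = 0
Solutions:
 f(a) = C1*exp(4*a)


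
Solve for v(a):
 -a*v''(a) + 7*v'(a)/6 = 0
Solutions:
 v(a) = C1 + C2*a^(13/6)


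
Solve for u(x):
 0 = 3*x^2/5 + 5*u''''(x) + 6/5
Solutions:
 u(x) = C1 + C2*x + C3*x^2 + C4*x^3 - x^6/3000 - x^4/100


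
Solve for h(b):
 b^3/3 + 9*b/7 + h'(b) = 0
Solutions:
 h(b) = C1 - b^4/12 - 9*b^2/14


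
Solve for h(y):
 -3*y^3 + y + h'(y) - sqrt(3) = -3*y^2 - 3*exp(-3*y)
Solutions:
 h(y) = C1 + 3*y^4/4 - y^3 - y^2/2 + sqrt(3)*y + exp(-3*y)


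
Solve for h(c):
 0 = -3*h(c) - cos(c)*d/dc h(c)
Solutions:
 h(c) = C1*(sin(c) - 1)^(3/2)/(sin(c) + 1)^(3/2)


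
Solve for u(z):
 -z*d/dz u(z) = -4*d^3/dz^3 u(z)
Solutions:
 u(z) = C1 + Integral(C2*airyai(2^(1/3)*z/2) + C3*airybi(2^(1/3)*z/2), z)


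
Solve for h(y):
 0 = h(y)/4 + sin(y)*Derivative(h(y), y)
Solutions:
 h(y) = C1*(cos(y) + 1)^(1/8)/(cos(y) - 1)^(1/8)


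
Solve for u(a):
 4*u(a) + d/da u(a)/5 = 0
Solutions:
 u(a) = C1*exp(-20*a)


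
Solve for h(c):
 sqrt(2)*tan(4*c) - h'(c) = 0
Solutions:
 h(c) = C1 - sqrt(2)*log(cos(4*c))/4


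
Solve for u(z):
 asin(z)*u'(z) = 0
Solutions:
 u(z) = C1


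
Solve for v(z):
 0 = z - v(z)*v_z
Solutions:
 v(z) = -sqrt(C1 + z^2)
 v(z) = sqrt(C1 + z^2)


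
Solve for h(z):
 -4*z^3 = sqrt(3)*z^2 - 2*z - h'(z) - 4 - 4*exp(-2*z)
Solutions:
 h(z) = C1 + z^4 + sqrt(3)*z^3/3 - z^2 - 4*z + 2*exp(-2*z)


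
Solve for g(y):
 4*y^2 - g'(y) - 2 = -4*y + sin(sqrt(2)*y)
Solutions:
 g(y) = C1 + 4*y^3/3 + 2*y^2 - 2*y + sqrt(2)*cos(sqrt(2)*y)/2


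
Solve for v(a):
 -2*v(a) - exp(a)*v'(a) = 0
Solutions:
 v(a) = C1*exp(2*exp(-a))


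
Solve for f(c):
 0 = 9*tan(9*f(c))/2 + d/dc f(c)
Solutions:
 f(c) = -asin(C1*exp(-81*c/2))/9 + pi/9
 f(c) = asin(C1*exp(-81*c/2))/9


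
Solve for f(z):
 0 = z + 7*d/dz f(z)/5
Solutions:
 f(z) = C1 - 5*z^2/14


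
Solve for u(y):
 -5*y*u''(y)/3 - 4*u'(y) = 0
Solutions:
 u(y) = C1 + C2/y^(7/5)


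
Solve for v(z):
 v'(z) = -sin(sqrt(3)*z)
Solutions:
 v(z) = C1 + sqrt(3)*cos(sqrt(3)*z)/3


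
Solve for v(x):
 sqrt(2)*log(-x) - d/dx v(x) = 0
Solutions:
 v(x) = C1 + sqrt(2)*x*log(-x) - sqrt(2)*x


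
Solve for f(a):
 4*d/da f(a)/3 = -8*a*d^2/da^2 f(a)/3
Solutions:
 f(a) = C1 + C2*sqrt(a)


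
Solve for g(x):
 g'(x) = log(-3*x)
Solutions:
 g(x) = C1 + x*log(-x) + x*(-1 + log(3))


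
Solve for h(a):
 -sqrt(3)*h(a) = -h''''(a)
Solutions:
 h(a) = C1*exp(-3^(1/8)*a) + C2*exp(3^(1/8)*a) + C3*sin(3^(1/8)*a) + C4*cos(3^(1/8)*a)


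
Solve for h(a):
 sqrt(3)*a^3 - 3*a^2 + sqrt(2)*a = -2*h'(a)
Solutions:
 h(a) = C1 - sqrt(3)*a^4/8 + a^3/2 - sqrt(2)*a^2/4


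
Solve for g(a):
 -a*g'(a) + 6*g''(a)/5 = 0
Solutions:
 g(a) = C1 + C2*erfi(sqrt(15)*a/6)


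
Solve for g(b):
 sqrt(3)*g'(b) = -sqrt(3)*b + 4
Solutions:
 g(b) = C1 - b^2/2 + 4*sqrt(3)*b/3


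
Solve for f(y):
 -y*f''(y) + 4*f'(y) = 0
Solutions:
 f(y) = C1 + C2*y^5


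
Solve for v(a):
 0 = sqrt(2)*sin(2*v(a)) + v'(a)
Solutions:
 v(a) = pi - acos((-C1 - exp(4*sqrt(2)*a))/(C1 - exp(4*sqrt(2)*a)))/2
 v(a) = acos((-C1 - exp(4*sqrt(2)*a))/(C1 - exp(4*sqrt(2)*a)))/2


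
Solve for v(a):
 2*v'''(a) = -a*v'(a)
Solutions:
 v(a) = C1 + Integral(C2*airyai(-2^(2/3)*a/2) + C3*airybi(-2^(2/3)*a/2), a)


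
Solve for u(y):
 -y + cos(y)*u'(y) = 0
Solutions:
 u(y) = C1 + Integral(y/cos(y), y)


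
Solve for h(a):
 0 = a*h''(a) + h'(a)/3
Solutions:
 h(a) = C1 + C2*a^(2/3)


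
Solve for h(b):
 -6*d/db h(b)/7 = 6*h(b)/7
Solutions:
 h(b) = C1*exp(-b)


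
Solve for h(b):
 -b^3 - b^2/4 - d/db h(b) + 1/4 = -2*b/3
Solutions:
 h(b) = C1 - b^4/4 - b^3/12 + b^2/3 + b/4


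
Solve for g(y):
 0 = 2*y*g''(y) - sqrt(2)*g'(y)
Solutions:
 g(y) = C1 + C2*y^(sqrt(2)/2 + 1)


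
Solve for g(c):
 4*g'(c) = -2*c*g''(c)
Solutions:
 g(c) = C1 + C2/c


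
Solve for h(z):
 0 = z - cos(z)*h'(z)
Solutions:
 h(z) = C1 + Integral(z/cos(z), z)


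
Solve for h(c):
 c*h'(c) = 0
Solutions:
 h(c) = C1


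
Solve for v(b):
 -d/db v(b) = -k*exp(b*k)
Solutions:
 v(b) = C1 + exp(b*k)


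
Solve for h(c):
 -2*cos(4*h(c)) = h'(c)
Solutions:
 h(c) = -asin((C1 + exp(16*c))/(C1 - exp(16*c)))/4 + pi/4
 h(c) = asin((C1 + exp(16*c))/(C1 - exp(16*c)))/4


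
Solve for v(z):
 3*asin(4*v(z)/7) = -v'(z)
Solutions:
 Integral(1/asin(4*_y/7), (_y, v(z))) = C1 - 3*z


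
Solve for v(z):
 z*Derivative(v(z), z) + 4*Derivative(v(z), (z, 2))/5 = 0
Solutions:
 v(z) = C1 + C2*erf(sqrt(10)*z/4)


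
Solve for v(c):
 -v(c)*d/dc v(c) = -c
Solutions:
 v(c) = -sqrt(C1 + c^2)
 v(c) = sqrt(C1 + c^2)


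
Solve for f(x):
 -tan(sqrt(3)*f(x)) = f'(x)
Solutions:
 f(x) = sqrt(3)*(pi - asin(C1*exp(-sqrt(3)*x)))/3
 f(x) = sqrt(3)*asin(C1*exp(-sqrt(3)*x))/3


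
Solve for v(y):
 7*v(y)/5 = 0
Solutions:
 v(y) = 0


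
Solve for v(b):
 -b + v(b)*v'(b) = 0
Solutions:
 v(b) = -sqrt(C1 + b^2)
 v(b) = sqrt(C1 + b^2)


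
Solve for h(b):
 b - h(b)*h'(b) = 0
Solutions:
 h(b) = -sqrt(C1 + b^2)
 h(b) = sqrt(C1 + b^2)


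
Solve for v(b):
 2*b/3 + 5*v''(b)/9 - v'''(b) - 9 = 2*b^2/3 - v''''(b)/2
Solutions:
 v(b) = C1 + C2*b + b^4/10 + 13*b^3/25 + 2457*b^2/250 + (C3*sin(b/3) + C4*cos(b/3))*exp(b)


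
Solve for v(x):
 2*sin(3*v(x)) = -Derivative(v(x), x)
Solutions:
 v(x) = -acos((-C1 - exp(12*x))/(C1 - exp(12*x)))/3 + 2*pi/3
 v(x) = acos((-C1 - exp(12*x))/(C1 - exp(12*x)))/3


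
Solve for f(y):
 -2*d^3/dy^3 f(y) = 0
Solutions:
 f(y) = C1 + C2*y + C3*y^2


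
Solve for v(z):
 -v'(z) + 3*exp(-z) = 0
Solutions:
 v(z) = C1 - 3*exp(-z)


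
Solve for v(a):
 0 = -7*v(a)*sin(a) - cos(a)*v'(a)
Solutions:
 v(a) = C1*cos(a)^7


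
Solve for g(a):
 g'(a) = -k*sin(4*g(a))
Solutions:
 g(a) = -acos((-C1 - exp(8*a*k))/(C1 - exp(8*a*k)))/4 + pi/2
 g(a) = acos((-C1 - exp(8*a*k))/(C1 - exp(8*a*k)))/4


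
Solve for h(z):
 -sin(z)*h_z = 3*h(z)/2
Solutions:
 h(z) = C1*(cos(z) + 1)^(3/4)/(cos(z) - 1)^(3/4)


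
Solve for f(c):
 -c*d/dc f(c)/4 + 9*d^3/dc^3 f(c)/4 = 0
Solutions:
 f(c) = C1 + Integral(C2*airyai(3^(1/3)*c/3) + C3*airybi(3^(1/3)*c/3), c)


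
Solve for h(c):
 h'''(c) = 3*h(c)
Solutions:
 h(c) = C3*exp(3^(1/3)*c) + (C1*sin(3^(5/6)*c/2) + C2*cos(3^(5/6)*c/2))*exp(-3^(1/3)*c/2)


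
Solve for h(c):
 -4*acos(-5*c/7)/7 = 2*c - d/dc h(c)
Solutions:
 h(c) = C1 + c^2 + 4*c*acos(-5*c/7)/7 + 4*sqrt(49 - 25*c^2)/35


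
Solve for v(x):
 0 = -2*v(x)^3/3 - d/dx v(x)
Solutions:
 v(x) = -sqrt(6)*sqrt(-1/(C1 - 2*x))/2
 v(x) = sqrt(6)*sqrt(-1/(C1 - 2*x))/2


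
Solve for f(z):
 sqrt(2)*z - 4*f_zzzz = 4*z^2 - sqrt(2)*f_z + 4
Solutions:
 f(z) = C1 + C4*exp(sqrt(2)*z/2) + 2*sqrt(2)*z^3/3 - z^2/2 + 2*sqrt(2)*z + (C2*sin(sqrt(6)*z/4) + C3*cos(sqrt(6)*z/4))*exp(-sqrt(2)*z/4)


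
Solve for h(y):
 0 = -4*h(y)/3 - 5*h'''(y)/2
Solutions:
 h(y) = C3*exp(-2*15^(2/3)*y/15) + (C1*sin(3^(1/6)*5^(2/3)*y/5) + C2*cos(3^(1/6)*5^(2/3)*y/5))*exp(15^(2/3)*y/15)


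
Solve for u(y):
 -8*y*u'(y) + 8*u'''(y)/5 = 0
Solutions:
 u(y) = C1 + Integral(C2*airyai(5^(1/3)*y) + C3*airybi(5^(1/3)*y), y)


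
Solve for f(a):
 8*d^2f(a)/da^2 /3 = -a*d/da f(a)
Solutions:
 f(a) = C1 + C2*erf(sqrt(3)*a/4)


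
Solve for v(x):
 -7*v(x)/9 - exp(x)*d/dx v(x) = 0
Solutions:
 v(x) = C1*exp(7*exp(-x)/9)


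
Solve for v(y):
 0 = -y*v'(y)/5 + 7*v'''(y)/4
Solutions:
 v(y) = C1 + Integral(C2*airyai(70^(2/3)*y/35) + C3*airybi(70^(2/3)*y/35), y)


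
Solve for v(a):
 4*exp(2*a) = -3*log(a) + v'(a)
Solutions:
 v(a) = C1 + 3*a*log(a) - 3*a + 2*exp(2*a)


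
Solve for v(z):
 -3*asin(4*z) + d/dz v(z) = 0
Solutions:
 v(z) = C1 + 3*z*asin(4*z) + 3*sqrt(1 - 16*z^2)/4


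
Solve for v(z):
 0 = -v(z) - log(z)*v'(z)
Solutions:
 v(z) = C1*exp(-li(z))


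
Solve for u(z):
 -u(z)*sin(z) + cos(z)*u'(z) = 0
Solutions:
 u(z) = C1/cos(z)


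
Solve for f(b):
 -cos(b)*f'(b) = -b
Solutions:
 f(b) = C1 + Integral(b/cos(b), b)


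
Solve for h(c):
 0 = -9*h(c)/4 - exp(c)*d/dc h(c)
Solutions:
 h(c) = C1*exp(9*exp(-c)/4)


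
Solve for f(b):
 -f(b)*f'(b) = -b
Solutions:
 f(b) = -sqrt(C1 + b^2)
 f(b) = sqrt(C1 + b^2)


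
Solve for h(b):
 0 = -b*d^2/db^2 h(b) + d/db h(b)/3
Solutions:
 h(b) = C1 + C2*b^(4/3)


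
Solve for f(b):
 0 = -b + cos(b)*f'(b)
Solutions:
 f(b) = C1 + Integral(b/cos(b), b)


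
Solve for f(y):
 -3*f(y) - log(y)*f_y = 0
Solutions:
 f(y) = C1*exp(-3*li(y))


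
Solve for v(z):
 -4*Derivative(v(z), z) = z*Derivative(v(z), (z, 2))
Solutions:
 v(z) = C1 + C2/z^3


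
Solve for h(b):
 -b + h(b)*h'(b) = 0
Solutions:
 h(b) = -sqrt(C1 + b^2)
 h(b) = sqrt(C1 + b^2)


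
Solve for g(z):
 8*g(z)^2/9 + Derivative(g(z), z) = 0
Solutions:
 g(z) = 9/(C1 + 8*z)


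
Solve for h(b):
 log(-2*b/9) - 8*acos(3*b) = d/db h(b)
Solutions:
 h(b) = C1 + b*log(-b) - 8*b*acos(3*b) - 2*b*log(3) - b + b*log(2) + 8*sqrt(1 - 9*b^2)/3


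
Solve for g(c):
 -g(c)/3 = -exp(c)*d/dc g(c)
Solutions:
 g(c) = C1*exp(-exp(-c)/3)


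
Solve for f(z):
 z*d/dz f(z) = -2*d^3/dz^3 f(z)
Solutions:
 f(z) = C1 + Integral(C2*airyai(-2^(2/3)*z/2) + C3*airybi(-2^(2/3)*z/2), z)


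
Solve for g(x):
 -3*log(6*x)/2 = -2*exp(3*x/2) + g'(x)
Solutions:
 g(x) = C1 - 3*x*log(x)/2 + 3*x*(1 - log(6))/2 + 4*exp(3*x/2)/3


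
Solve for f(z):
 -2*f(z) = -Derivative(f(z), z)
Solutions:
 f(z) = C1*exp(2*z)


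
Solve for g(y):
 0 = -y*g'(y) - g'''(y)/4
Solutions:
 g(y) = C1 + Integral(C2*airyai(-2^(2/3)*y) + C3*airybi(-2^(2/3)*y), y)


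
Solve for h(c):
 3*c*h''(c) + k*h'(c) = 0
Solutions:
 h(c) = C1 + c^(1 - re(k)/3)*(C2*sin(log(c)*Abs(im(k))/3) + C3*cos(log(c)*im(k)/3))


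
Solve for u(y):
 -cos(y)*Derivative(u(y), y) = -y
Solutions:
 u(y) = C1 + Integral(y/cos(y), y)


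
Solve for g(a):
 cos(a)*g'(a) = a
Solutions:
 g(a) = C1 + Integral(a/cos(a), a)


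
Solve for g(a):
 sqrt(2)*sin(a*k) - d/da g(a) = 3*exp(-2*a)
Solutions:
 g(a) = C1 + 3*exp(-2*a)/2 - sqrt(2)*cos(a*k)/k


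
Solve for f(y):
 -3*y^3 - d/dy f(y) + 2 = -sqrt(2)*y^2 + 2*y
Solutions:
 f(y) = C1 - 3*y^4/4 + sqrt(2)*y^3/3 - y^2 + 2*y


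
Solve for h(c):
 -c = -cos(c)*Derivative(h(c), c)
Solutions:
 h(c) = C1 + Integral(c/cos(c), c)


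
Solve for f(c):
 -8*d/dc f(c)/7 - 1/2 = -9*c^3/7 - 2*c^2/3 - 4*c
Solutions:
 f(c) = C1 + 9*c^4/32 + 7*c^3/36 + 7*c^2/4 - 7*c/16


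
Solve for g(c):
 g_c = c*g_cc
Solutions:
 g(c) = C1 + C2*c^2


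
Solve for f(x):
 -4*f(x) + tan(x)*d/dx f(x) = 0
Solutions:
 f(x) = C1*sin(x)^4


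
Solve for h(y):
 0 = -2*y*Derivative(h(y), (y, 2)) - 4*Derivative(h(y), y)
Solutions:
 h(y) = C1 + C2/y


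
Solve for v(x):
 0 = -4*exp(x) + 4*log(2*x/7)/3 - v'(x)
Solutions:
 v(x) = C1 + 4*x*log(x)/3 + 4*x*(-log(7) - 1 + log(2))/3 - 4*exp(x)


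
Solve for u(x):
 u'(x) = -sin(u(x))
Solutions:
 u(x) = -acos((-C1 - exp(2*x))/(C1 - exp(2*x))) + 2*pi
 u(x) = acos((-C1 - exp(2*x))/(C1 - exp(2*x)))


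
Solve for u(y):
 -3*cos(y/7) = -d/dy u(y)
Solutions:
 u(y) = C1 + 21*sin(y/7)


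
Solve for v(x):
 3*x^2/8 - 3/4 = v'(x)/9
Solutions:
 v(x) = C1 + 9*x^3/8 - 27*x/4


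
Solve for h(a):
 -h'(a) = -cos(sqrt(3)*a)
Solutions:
 h(a) = C1 + sqrt(3)*sin(sqrt(3)*a)/3


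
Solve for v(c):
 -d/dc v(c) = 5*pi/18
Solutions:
 v(c) = C1 - 5*pi*c/18


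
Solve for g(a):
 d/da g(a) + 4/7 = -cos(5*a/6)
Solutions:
 g(a) = C1 - 4*a/7 - 6*sin(5*a/6)/5


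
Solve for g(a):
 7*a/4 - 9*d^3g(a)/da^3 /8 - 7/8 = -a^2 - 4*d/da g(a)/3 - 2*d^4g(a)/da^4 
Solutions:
 g(a) = C1 + C2*exp(a*(27*3^(1/3)/(64*sqrt(3934) + 4015)^(1/3) + 18 + 3^(2/3)*(64*sqrt(3934) + 4015)^(1/3))/96)*sin(3^(1/6)*a*(-(64*sqrt(3934) + 4015)^(1/3) + 9*3^(2/3)/(64*sqrt(3934) + 4015)^(1/3))/32) + C3*exp(a*(27*3^(1/3)/(64*sqrt(3934) + 4015)^(1/3) + 18 + 3^(2/3)*(64*sqrt(3934) + 4015)^(1/3))/96)*cos(3^(1/6)*a*(-(64*sqrt(3934) + 4015)^(1/3) + 9*3^(2/3)/(64*sqrt(3934) + 4015)^(1/3))/32) + C4*exp(a*(-3^(2/3)*(64*sqrt(3934) + 4015)^(1/3) - 27*3^(1/3)/(64*sqrt(3934) + 4015)^(1/3) + 9)/48) - a^3/4 - 21*a^2/32 - 39*a/64


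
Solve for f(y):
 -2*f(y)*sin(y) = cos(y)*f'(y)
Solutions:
 f(y) = C1*cos(y)^2


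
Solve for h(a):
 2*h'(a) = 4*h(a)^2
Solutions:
 h(a) = -1/(C1 + 2*a)


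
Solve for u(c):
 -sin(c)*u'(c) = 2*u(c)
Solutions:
 u(c) = C1*(cos(c) + 1)/(cos(c) - 1)


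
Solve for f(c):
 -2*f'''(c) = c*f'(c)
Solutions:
 f(c) = C1 + Integral(C2*airyai(-2^(2/3)*c/2) + C3*airybi(-2^(2/3)*c/2), c)


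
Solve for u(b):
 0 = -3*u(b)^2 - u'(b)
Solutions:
 u(b) = 1/(C1 + 3*b)


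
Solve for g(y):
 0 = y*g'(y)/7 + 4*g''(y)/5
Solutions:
 g(y) = C1 + C2*erf(sqrt(70)*y/28)


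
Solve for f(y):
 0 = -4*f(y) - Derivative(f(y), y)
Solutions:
 f(y) = C1*exp(-4*y)


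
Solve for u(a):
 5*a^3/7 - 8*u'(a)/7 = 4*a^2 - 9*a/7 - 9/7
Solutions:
 u(a) = C1 + 5*a^4/32 - 7*a^3/6 + 9*a^2/16 + 9*a/8


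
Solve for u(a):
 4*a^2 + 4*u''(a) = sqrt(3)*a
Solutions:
 u(a) = C1 + C2*a - a^4/12 + sqrt(3)*a^3/24


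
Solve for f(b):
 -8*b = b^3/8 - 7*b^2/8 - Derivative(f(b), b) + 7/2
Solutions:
 f(b) = C1 + b^4/32 - 7*b^3/24 + 4*b^2 + 7*b/2


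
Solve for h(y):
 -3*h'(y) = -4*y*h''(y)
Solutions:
 h(y) = C1 + C2*y^(7/4)


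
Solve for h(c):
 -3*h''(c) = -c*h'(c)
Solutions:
 h(c) = C1 + C2*erfi(sqrt(6)*c/6)


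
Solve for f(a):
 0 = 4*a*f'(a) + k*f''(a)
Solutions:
 f(a) = C1 + C2*sqrt(k)*erf(sqrt(2)*a*sqrt(1/k))


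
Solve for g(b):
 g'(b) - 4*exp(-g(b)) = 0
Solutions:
 g(b) = log(C1 + 4*b)


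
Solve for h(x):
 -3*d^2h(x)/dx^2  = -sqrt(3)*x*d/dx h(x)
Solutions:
 h(x) = C1 + C2*erfi(sqrt(2)*3^(3/4)*x/6)


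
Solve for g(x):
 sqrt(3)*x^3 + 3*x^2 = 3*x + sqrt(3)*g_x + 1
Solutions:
 g(x) = C1 + x^4/4 + sqrt(3)*x^3/3 - sqrt(3)*x^2/2 - sqrt(3)*x/3


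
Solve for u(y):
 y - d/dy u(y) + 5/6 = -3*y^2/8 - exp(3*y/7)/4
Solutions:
 u(y) = C1 + y^3/8 + y^2/2 + 5*y/6 + 7*exp(3*y/7)/12


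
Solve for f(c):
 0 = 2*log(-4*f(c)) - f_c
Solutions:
 -Integral(1/(log(-_y) + 2*log(2)), (_y, f(c)))/2 = C1 - c


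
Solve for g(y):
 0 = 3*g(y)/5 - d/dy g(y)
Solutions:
 g(y) = C1*exp(3*y/5)


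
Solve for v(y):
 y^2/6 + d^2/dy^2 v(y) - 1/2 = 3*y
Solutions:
 v(y) = C1 + C2*y - y^4/72 + y^3/2 + y^2/4


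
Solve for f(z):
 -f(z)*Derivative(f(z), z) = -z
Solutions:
 f(z) = -sqrt(C1 + z^2)
 f(z) = sqrt(C1 + z^2)


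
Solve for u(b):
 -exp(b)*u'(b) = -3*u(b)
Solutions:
 u(b) = C1*exp(-3*exp(-b))


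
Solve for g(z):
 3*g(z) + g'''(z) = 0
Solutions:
 g(z) = C3*exp(-3^(1/3)*z) + (C1*sin(3^(5/6)*z/2) + C2*cos(3^(5/6)*z/2))*exp(3^(1/3)*z/2)


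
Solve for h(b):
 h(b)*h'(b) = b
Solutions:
 h(b) = -sqrt(C1 + b^2)
 h(b) = sqrt(C1 + b^2)


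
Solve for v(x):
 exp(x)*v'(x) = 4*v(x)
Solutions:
 v(x) = C1*exp(-4*exp(-x))


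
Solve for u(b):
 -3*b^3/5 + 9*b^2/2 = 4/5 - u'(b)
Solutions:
 u(b) = C1 + 3*b^4/20 - 3*b^3/2 + 4*b/5


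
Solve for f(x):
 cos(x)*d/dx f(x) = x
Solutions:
 f(x) = C1 + Integral(x/cos(x), x)


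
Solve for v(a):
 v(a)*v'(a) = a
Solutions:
 v(a) = -sqrt(C1 + a^2)
 v(a) = sqrt(C1 + a^2)


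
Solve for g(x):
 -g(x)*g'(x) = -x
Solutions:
 g(x) = -sqrt(C1 + x^2)
 g(x) = sqrt(C1 + x^2)


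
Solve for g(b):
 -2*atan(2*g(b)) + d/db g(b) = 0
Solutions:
 Integral(1/atan(2*_y), (_y, g(b))) = C1 + 2*b


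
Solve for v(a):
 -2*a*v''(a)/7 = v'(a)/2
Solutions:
 v(a) = C1 + C2/a^(3/4)


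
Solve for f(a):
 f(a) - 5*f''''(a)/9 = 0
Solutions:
 f(a) = C1*exp(-sqrt(3)*5^(3/4)*a/5) + C2*exp(sqrt(3)*5^(3/4)*a/5) + C3*sin(sqrt(3)*5^(3/4)*a/5) + C4*cos(sqrt(3)*5^(3/4)*a/5)


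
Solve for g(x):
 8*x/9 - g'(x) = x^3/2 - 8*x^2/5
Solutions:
 g(x) = C1 - x^4/8 + 8*x^3/15 + 4*x^2/9


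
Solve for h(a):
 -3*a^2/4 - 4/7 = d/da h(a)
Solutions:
 h(a) = C1 - a^3/4 - 4*a/7


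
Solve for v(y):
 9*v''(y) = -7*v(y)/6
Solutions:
 v(y) = C1*sin(sqrt(42)*y/18) + C2*cos(sqrt(42)*y/18)


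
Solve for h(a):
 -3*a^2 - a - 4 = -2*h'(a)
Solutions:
 h(a) = C1 + a^3/2 + a^2/4 + 2*a


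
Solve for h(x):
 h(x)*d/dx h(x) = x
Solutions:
 h(x) = -sqrt(C1 + x^2)
 h(x) = sqrt(C1 + x^2)


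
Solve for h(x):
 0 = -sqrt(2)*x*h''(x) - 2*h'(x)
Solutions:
 h(x) = C1 + C2*x^(1 - sqrt(2))


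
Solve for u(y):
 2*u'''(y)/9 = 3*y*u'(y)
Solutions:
 u(y) = C1 + Integral(C2*airyai(3*2^(2/3)*y/2) + C3*airybi(3*2^(2/3)*y/2), y)


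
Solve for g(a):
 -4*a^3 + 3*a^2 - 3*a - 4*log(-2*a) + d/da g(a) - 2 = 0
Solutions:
 g(a) = C1 + a^4 - a^3 + 3*a^2/2 + 4*a*log(-a) + 2*a*(-1 + 2*log(2))


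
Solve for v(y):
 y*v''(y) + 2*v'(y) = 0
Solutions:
 v(y) = C1 + C2/y


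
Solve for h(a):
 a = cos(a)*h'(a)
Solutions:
 h(a) = C1 + Integral(a/cos(a), a)


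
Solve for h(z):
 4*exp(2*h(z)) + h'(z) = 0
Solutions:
 h(z) = log(-sqrt(-1/(C1 - 4*z))) - log(2)/2
 h(z) = log(-1/(C1 - 4*z))/2 - log(2)/2


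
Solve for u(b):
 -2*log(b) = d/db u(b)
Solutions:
 u(b) = C1 - 2*b*log(b) + 2*b


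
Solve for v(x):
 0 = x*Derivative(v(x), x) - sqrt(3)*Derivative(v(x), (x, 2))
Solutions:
 v(x) = C1 + C2*erfi(sqrt(2)*3^(3/4)*x/6)


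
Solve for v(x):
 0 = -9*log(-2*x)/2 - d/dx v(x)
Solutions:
 v(x) = C1 - 9*x*log(-x)/2 + 9*x*(1 - log(2))/2


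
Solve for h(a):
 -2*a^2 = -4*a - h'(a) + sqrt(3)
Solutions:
 h(a) = C1 + 2*a^3/3 - 2*a^2 + sqrt(3)*a


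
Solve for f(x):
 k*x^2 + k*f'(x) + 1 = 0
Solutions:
 f(x) = C1 - x^3/3 - x/k


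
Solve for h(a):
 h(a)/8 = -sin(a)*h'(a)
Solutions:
 h(a) = C1*(cos(a) + 1)^(1/16)/(cos(a) - 1)^(1/16)


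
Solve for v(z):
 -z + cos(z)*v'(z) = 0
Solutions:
 v(z) = C1 + Integral(z/cos(z), z)


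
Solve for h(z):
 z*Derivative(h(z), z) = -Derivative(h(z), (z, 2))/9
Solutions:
 h(z) = C1 + C2*erf(3*sqrt(2)*z/2)


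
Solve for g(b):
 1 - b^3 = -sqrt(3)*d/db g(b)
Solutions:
 g(b) = C1 + sqrt(3)*b^4/12 - sqrt(3)*b/3


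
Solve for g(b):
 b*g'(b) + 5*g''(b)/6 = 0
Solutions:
 g(b) = C1 + C2*erf(sqrt(15)*b/5)


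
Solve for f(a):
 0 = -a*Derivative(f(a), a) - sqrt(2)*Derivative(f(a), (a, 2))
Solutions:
 f(a) = C1 + C2*erf(2^(1/4)*a/2)


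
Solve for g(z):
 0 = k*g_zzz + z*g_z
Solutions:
 g(z) = C1 + Integral(C2*airyai(z*(-1/k)^(1/3)) + C3*airybi(z*(-1/k)^(1/3)), z)


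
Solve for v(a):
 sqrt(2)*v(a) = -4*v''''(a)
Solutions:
 v(a) = (C1*sin(2^(1/8)*a/2) + C2*cos(2^(1/8)*a/2))*exp(-2^(1/8)*a/2) + (C3*sin(2^(1/8)*a/2) + C4*cos(2^(1/8)*a/2))*exp(2^(1/8)*a/2)


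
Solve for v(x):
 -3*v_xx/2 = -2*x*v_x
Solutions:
 v(x) = C1 + C2*erfi(sqrt(6)*x/3)


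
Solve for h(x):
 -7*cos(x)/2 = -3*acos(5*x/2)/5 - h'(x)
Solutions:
 h(x) = C1 - 3*x*acos(5*x/2)/5 + 3*sqrt(4 - 25*x^2)/25 + 7*sin(x)/2


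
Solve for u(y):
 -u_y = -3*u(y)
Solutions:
 u(y) = C1*exp(3*y)


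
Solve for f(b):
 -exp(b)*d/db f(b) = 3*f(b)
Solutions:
 f(b) = C1*exp(3*exp(-b))


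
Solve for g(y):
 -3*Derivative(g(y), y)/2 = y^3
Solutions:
 g(y) = C1 - y^4/6


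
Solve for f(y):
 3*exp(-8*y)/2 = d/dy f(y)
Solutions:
 f(y) = C1 - 3*exp(-8*y)/16


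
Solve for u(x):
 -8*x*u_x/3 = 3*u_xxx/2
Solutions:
 u(x) = C1 + Integral(C2*airyai(-2*6^(1/3)*x/3) + C3*airybi(-2*6^(1/3)*x/3), x)


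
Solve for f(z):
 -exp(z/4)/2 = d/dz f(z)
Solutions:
 f(z) = C1 - 2*exp(z/4)


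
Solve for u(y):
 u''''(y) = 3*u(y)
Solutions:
 u(y) = C1*exp(-3^(1/4)*y) + C2*exp(3^(1/4)*y) + C3*sin(3^(1/4)*y) + C4*cos(3^(1/4)*y)


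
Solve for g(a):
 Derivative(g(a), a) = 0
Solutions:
 g(a) = C1


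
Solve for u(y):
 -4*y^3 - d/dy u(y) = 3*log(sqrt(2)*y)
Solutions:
 u(y) = C1 - y^4 - 3*y*log(y) - 3*y*log(2)/2 + 3*y


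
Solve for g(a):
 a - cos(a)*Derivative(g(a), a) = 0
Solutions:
 g(a) = C1 + Integral(a/cos(a), a)


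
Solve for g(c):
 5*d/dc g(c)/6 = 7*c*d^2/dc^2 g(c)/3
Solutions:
 g(c) = C1 + C2*c^(19/14)


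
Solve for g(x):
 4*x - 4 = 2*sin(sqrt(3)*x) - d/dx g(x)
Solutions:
 g(x) = C1 - 2*x^2 + 4*x - 2*sqrt(3)*cos(sqrt(3)*x)/3


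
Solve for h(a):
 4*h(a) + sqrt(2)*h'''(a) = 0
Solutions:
 h(a) = C3*exp(-sqrt(2)*a) + (C1*sin(sqrt(6)*a/2) + C2*cos(sqrt(6)*a/2))*exp(sqrt(2)*a/2)


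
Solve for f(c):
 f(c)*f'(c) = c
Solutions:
 f(c) = -sqrt(C1 + c^2)
 f(c) = sqrt(C1 + c^2)


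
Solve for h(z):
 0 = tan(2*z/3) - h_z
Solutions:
 h(z) = C1 - 3*log(cos(2*z/3))/2


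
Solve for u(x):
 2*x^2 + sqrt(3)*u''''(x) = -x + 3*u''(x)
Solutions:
 u(x) = C1 + C2*x + C3*exp(-3^(1/4)*x) + C4*exp(3^(1/4)*x) + x^4/18 + x^3/18 + 2*sqrt(3)*x^2/9


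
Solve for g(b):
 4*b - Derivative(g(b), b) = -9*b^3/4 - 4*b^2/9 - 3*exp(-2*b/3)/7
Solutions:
 g(b) = C1 + 9*b^4/16 + 4*b^3/27 + 2*b^2 - 9*exp(-2*b/3)/14


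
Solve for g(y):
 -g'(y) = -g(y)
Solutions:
 g(y) = C1*exp(y)


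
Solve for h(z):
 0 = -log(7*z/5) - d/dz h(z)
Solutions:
 h(z) = C1 - z*log(z) + z*log(5/7) + z


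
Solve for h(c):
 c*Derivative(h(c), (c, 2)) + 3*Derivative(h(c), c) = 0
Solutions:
 h(c) = C1 + C2/c^2


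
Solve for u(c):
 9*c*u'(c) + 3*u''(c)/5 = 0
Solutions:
 u(c) = C1 + C2*erf(sqrt(30)*c/2)


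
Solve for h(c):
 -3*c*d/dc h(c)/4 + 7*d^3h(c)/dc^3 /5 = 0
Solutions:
 h(c) = C1 + Integral(C2*airyai(1470^(1/3)*c/14) + C3*airybi(1470^(1/3)*c/14), c)


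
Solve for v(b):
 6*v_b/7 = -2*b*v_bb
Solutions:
 v(b) = C1 + C2*b^(4/7)


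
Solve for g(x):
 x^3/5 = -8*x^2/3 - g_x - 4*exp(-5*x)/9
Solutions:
 g(x) = C1 - x^4/20 - 8*x^3/9 + 4*exp(-5*x)/45


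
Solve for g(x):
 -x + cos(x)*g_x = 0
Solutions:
 g(x) = C1 + Integral(x/cos(x), x)


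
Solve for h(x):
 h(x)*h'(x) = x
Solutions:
 h(x) = -sqrt(C1 + x^2)
 h(x) = sqrt(C1 + x^2)


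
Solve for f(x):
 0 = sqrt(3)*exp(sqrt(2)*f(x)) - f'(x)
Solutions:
 f(x) = sqrt(2)*(2*log(-1/(C1 + sqrt(3)*x)) - log(2))/4


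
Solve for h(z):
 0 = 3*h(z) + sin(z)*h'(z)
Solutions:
 h(z) = C1*(cos(z) + 1)^(3/2)/(cos(z) - 1)^(3/2)


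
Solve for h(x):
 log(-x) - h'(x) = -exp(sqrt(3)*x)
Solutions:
 h(x) = C1 + x*log(-x) - x + sqrt(3)*exp(sqrt(3)*x)/3


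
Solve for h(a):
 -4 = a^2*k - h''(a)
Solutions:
 h(a) = C1 + C2*a + a^4*k/12 + 2*a^2


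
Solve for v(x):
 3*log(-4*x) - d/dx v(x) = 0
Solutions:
 v(x) = C1 + 3*x*log(-x) + 3*x*(-1 + 2*log(2))


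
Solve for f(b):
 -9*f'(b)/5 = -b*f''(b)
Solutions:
 f(b) = C1 + C2*b^(14/5)


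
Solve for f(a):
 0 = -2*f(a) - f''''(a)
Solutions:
 f(a) = (C1*sin(2^(3/4)*a/2) + C2*cos(2^(3/4)*a/2))*exp(-2^(3/4)*a/2) + (C3*sin(2^(3/4)*a/2) + C4*cos(2^(3/4)*a/2))*exp(2^(3/4)*a/2)


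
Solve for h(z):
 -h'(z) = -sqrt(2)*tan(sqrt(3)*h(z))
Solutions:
 h(z) = sqrt(3)*(pi - asin(C1*exp(sqrt(6)*z)))/3
 h(z) = sqrt(3)*asin(C1*exp(sqrt(6)*z))/3


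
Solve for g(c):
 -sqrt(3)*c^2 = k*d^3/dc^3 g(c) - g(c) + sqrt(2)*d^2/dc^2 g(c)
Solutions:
 g(c) = C1*exp(-c*((sqrt(((-27 + 4*sqrt(2)/k^2)^2 - 32/k^4)/k^2)/2 - 27/(2*k) + 2*sqrt(2)/k^3)^(1/3) + sqrt(2)/k + 2/(k^2*(sqrt(((-27 + 4*sqrt(2)/k^2)^2 - 32/k^4)/k^2)/2 - 27/(2*k) + 2*sqrt(2)/k^3)^(1/3)))/3) + C2*exp(c*((sqrt(((-27 + 4*sqrt(2)/k^2)^2 - 32/k^4)/k^2)/2 - 27/(2*k) + 2*sqrt(2)/k^3)^(1/3) - sqrt(3)*I*(sqrt(((-27 + 4*sqrt(2)/k^2)^2 - 32/k^4)/k^2)/2 - 27/(2*k) + 2*sqrt(2)/k^3)^(1/3) - 2*sqrt(2)/k - 8/(k^2*(-1 + sqrt(3)*I)*(sqrt(((-27 + 4*sqrt(2)/k^2)^2 - 32/k^4)/k^2)/2 - 27/(2*k) + 2*sqrt(2)/k^3)^(1/3)))/6) + C3*exp(c*((sqrt(((-27 + 4*sqrt(2)/k^2)^2 - 32/k^4)/k^2)/2 - 27/(2*k) + 2*sqrt(2)/k^3)^(1/3) + sqrt(3)*I*(sqrt(((-27 + 4*sqrt(2)/k^2)^2 - 32/k^4)/k^2)/2 - 27/(2*k) + 2*sqrt(2)/k^3)^(1/3) - 2*sqrt(2)/k + 8/(k^2*(1 + sqrt(3)*I)*(sqrt(((-27 + 4*sqrt(2)/k^2)^2 - 32/k^4)/k^2)/2 - 27/(2*k) + 2*sqrt(2)/k^3)^(1/3)))/6) + sqrt(3)*c^2 + 2*sqrt(6)


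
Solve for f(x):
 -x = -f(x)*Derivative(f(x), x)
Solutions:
 f(x) = -sqrt(C1 + x^2)
 f(x) = sqrt(C1 + x^2)


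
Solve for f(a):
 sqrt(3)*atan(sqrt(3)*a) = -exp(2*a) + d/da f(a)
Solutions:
 f(a) = C1 + sqrt(3)*(a*atan(sqrt(3)*a) - sqrt(3)*log(3*a^2 + 1)/6) + exp(2*a)/2


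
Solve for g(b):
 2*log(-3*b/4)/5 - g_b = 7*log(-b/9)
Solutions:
 g(b) = C1 - 33*b*log(-b)/5 + b*(-4*log(2) + 33 + 72*log(3))/5


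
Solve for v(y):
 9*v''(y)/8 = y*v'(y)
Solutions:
 v(y) = C1 + C2*erfi(2*y/3)


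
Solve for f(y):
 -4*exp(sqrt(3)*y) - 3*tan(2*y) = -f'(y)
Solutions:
 f(y) = C1 + 4*sqrt(3)*exp(sqrt(3)*y)/3 - 3*log(cos(2*y))/2


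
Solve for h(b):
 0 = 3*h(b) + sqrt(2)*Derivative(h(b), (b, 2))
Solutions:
 h(b) = C1*sin(2^(3/4)*sqrt(3)*b/2) + C2*cos(2^(3/4)*sqrt(3)*b/2)


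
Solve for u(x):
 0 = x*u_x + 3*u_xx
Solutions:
 u(x) = C1 + C2*erf(sqrt(6)*x/6)


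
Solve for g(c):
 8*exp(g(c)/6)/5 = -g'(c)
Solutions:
 g(c) = 6*log(1/(C1 + 8*c)) + 6*log(30)


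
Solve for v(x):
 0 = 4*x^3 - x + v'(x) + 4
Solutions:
 v(x) = C1 - x^4 + x^2/2 - 4*x


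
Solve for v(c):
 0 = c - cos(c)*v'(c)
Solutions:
 v(c) = C1 + Integral(c/cos(c), c)


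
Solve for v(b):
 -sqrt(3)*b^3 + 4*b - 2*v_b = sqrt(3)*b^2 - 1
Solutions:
 v(b) = C1 - sqrt(3)*b^4/8 - sqrt(3)*b^3/6 + b^2 + b/2


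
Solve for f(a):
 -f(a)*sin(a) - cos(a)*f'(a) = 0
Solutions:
 f(a) = C1*cos(a)


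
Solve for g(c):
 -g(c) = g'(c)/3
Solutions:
 g(c) = C1*exp(-3*c)


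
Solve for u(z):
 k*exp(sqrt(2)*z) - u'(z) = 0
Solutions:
 u(z) = C1 + sqrt(2)*k*exp(sqrt(2)*z)/2


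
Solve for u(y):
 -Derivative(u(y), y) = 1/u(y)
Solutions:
 u(y) = -sqrt(C1 - 2*y)
 u(y) = sqrt(C1 - 2*y)


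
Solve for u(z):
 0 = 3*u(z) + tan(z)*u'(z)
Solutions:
 u(z) = C1/sin(z)^3


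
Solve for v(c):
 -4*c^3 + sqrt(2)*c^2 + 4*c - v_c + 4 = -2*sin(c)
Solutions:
 v(c) = C1 - c^4 + sqrt(2)*c^3/3 + 2*c^2 + 4*c - 2*cos(c)


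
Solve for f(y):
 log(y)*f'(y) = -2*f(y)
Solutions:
 f(y) = C1*exp(-2*li(y))


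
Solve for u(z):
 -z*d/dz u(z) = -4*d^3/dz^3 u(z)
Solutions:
 u(z) = C1 + Integral(C2*airyai(2^(1/3)*z/2) + C3*airybi(2^(1/3)*z/2), z)


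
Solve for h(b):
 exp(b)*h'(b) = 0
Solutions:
 h(b) = C1


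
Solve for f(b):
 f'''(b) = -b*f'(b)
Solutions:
 f(b) = C1 + Integral(C2*airyai(-b) + C3*airybi(-b), b)


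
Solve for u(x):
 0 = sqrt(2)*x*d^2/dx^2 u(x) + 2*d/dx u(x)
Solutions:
 u(x) = C1 + C2*x^(1 - sqrt(2))


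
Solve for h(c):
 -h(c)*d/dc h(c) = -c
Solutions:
 h(c) = -sqrt(C1 + c^2)
 h(c) = sqrt(C1 + c^2)


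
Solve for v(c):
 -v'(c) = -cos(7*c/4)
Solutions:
 v(c) = C1 + 4*sin(7*c/4)/7


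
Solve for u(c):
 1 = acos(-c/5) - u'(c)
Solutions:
 u(c) = C1 + c*acos(-c/5) - c + sqrt(25 - c^2)


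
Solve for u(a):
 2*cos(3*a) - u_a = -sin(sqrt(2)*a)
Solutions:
 u(a) = C1 + 2*sin(3*a)/3 - sqrt(2)*cos(sqrt(2)*a)/2


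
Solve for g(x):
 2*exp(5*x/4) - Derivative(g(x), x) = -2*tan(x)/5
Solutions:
 g(x) = C1 + 8*exp(5*x/4)/5 - 2*log(cos(x))/5


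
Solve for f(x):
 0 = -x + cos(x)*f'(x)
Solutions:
 f(x) = C1 + Integral(x/cos(x), x)


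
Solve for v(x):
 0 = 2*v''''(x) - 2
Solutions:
 v(x) = C1 + C2*x + C3*x^2 + C4*x^3 + x^4/24


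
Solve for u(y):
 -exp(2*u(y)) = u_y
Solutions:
 u(y) = log(-sqrt(-1/(C1 - y))) - log(2)/2
 u(y) = log(-1/(C1 - y))/2 - log(2)/2


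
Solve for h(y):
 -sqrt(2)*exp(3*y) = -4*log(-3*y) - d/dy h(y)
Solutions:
 h(y) = C1 - 4*y*log(-y) + 4*y*(1 - log(3)) + sqrt(2)*exp(3*y)/3


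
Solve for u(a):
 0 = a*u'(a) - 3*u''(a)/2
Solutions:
 u(a) = C1 + C2*erfi(sqrt(3)*a/3)


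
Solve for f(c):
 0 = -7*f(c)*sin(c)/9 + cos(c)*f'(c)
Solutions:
 f(c) = C1/cos(c)^(7/9)


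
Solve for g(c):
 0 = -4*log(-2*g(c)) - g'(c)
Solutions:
 Integral(1/(log(-_y) + log(2)), (_y, g(c)))/4 = C1 - c


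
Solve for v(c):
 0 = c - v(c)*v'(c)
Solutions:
 v(c) = -sqrt(C1 + c^2)
 v(c) = sqrt(C1 + c^2)


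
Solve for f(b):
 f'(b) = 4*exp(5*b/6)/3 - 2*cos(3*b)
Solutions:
 f(b) = C1 + 8*exp(5*b/6)/5 - 2*sin(3*b)/3


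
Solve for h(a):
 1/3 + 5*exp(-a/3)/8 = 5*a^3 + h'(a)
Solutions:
 h(a) = C1 - 5*a^4/4 + a/3 - 15*exp(-a/3)/8


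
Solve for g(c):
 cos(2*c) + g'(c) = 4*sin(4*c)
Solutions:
 g(c) = C1 - sin(2*c)/2 - cos(4*c)


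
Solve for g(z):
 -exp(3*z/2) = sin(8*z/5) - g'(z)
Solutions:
 g(z) = C1 + 2*exp(3*z/2)/3 - 5*cos(8*z/5)/8


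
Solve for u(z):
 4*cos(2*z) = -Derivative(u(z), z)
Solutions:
 u(z) = C1 - 2*sin(2*z)


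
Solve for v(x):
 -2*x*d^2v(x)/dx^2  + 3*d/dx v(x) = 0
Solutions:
 v(x) = C1 + C2*x^(5/2)


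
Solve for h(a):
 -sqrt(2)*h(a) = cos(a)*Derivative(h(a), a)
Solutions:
 h(a) = C1*(sin(a) - 1)^(sqrt(2)/2)/(sin(a) + 1)^(sqrt(2)/2)


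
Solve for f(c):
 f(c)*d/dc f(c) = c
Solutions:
 f(c) = -sqrt(C1 + c^2)
 f(c) = sqrt(C1 + c^2)


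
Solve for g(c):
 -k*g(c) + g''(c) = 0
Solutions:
 g(c) = C1*exp(-c*sqrt(k)) + C2*exp(c*sqrt(k))


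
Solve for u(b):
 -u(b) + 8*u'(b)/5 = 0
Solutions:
 u(b) = C1*exp(5*b/8)


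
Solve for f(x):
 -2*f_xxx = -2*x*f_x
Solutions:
 f(x) = C1 + Integral(C2*airyai(x) + C3*airybi(x), x)


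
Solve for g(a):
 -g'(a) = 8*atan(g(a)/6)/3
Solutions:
 Integral(1/atan(_y/6), (_y, g(a))) = C1 - 8*a/3


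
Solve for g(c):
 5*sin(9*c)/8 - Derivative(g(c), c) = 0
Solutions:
 g(c) = C1 - 5*cos(9*c)/72


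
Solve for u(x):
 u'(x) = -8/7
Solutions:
 u(x) = C1 - 8*x/7


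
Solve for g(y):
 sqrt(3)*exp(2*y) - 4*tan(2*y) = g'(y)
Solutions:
 g(y) = C1 + sqrt(3)*exp(2*y)/2 + 2*log(cos(2*y))


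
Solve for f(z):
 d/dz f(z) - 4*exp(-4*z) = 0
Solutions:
 f(z) = C1 - exp(-4*z)


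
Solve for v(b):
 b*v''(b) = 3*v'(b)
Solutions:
 v(b) = C1 + C2*b^4


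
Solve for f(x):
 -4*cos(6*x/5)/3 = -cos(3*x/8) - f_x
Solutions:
 f(x) = C1 - 8*sin(3*x/8)/3 + 10*sin(6*x/5)/9


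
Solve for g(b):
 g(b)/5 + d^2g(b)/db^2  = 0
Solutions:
 g(b) = C1*sin(sqrt(5)*b/5) + C2*cos(sqrt(5)*b/5)


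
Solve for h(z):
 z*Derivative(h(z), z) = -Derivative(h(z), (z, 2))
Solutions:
 h(z) = C1 + C2*erf(sqrt(2)*z/2)


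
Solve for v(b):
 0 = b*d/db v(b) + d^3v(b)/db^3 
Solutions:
 v(b) = C1 + Integral(C2*airyai(-b) + C3*airybi(-b), b)


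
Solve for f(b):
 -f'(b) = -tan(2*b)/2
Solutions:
 f(b) = C1 - log(cos(2*b))/4


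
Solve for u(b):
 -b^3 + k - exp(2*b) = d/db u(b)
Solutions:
 u(b) = C1 - b^4/4 + b*k - exp(2*b)/2


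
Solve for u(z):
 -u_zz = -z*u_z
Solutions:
 u(z) = C1 + C2*erfi(sqrt(2)*z/2)


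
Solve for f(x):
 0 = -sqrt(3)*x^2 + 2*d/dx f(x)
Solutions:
 f(x) = C1 + sqrt(3)*x^3/6


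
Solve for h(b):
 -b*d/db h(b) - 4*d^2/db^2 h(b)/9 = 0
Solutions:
 h(b) = C1 + C2*erf(3*sqrt(2)*b/4)


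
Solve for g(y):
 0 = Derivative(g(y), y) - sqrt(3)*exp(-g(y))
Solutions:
 g(y) = log(C1 + sqrt(3)*y)


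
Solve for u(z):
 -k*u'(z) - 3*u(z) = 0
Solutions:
 u(z) = C1*exp(-3*z/k)


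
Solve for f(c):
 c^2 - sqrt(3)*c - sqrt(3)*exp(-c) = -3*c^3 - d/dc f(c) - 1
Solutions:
 f(c) = C1 - 3*c^4/4 - c^3/3 + sqrt(3)*c^2/2 - c - sqrt(3)*exp(-c)


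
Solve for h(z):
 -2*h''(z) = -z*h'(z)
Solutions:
 h(z) = C1 + C2*erfi(z/2)


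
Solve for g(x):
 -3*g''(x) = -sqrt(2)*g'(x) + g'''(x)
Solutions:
 g(x) = C1 + C2*exp(x*(-3 + sqrt(4*sqrt(2) + 9))/2) + C3*exp(-x*(3 + sqrt(4*sqrt(2) + 9))/2)


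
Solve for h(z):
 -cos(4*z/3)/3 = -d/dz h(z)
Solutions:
 h(z) = C1 + sin(4*z/3)/4


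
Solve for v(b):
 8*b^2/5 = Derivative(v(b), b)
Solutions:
 v(b) = C1 + 8*b^3/15


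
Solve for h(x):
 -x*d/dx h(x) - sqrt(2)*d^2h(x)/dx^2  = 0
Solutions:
 h(x) = C1 + C2*erf(2^(1/4)*x/2)


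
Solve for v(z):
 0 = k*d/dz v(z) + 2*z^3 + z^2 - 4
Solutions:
 v(z) = C1 - z^4/(2*k) - z^3/(3*k) + 4*z/k


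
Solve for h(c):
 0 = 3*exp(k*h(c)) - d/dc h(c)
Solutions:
 h(c) = Piecewise((log(-1/(C1*k + 3*c*k))/k, Ne(k, 0)), (nan, True))
 h(c) = Piecewise((C1 + 3*c, Eq(k, 0)), (nan, True))


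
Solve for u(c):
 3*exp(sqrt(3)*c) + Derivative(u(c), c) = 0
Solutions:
 u(c) = C1 - sqrt(3)*exp(sqrt(3)*c)


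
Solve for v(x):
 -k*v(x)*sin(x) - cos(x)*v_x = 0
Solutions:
 v(x) = C1*exp(k*log(cos(x)))


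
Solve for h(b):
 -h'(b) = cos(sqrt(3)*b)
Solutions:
 h(b) = C1 - sqrt(3)*sin(sqrt(3)*b)/3


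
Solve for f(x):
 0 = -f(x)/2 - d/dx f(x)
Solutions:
 f(x) = C1*exp(-x/2)


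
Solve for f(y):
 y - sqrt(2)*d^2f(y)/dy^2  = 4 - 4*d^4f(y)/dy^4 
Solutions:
 f(y) = C1 + C2*y + C3*exp(-2^(1/4)*y/2) + C4*exp(2^(1/4)*y/2) + sqrt(2)*y^3/12 - sqrt(2)*y^2


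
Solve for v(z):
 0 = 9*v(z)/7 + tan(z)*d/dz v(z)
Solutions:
 v(z) = C1/sin(z)^(9/7)


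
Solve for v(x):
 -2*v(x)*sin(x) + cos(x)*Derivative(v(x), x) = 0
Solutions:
 v(x) = C1/cos(x)^2


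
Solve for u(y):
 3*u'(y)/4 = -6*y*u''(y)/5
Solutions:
 u(y) = C1 + C2*y^(3/8)


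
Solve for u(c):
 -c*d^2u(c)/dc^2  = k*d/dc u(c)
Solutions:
 u(c) = C1 + c^(1 - re(k))*(C2*sin(log(c)*Abs(im(k))) + C3*cos(log(c)*im(k)))


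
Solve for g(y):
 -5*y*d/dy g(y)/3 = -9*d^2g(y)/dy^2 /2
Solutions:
 g(y) = C1 + C2*erfi(sqrt(15)*y/9)


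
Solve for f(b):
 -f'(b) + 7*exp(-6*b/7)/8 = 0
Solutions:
 f(b) = C1 - 49*exp(-6*b/7)/48


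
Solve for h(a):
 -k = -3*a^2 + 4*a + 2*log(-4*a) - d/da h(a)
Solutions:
 h(a) = C1 - a^3 + 2*a^2 + a*(k - 2 + 4*log(2)) + 2*a*log(-a)


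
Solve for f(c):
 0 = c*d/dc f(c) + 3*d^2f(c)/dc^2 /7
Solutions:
 f(c) = C1 + C2*erf(sqrt(42)*c/6)


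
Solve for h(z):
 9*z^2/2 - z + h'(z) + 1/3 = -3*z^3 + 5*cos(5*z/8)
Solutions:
 h(z) = C1 - 3*z^4/4 - 3*z^3/2 + z^2/2 - z/3 + 8*sin(5*z/8)


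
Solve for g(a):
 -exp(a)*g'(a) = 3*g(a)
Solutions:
 g(a) = C1*exp(3*exp(-a))


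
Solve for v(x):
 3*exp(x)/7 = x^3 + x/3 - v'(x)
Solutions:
 v(x) = C1 + x^4/4 + x^2/6 - 3*exp(x)/7


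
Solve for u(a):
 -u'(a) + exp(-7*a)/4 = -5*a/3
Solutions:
 u(a) = C1 + 5*a^2/6 - exp(-7*a)/28


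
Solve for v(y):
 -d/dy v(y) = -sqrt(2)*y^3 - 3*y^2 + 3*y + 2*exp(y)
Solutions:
 v(y) = C1 + sqrt(2)*y^4/4 + y^3 - 3*y^2/2 - 2*exp(y)


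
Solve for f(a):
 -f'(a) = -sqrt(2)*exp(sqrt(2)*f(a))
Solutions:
 f(a) = sqrt(2)*(2*log(-1/(C1 + sqrt(2)*a)) - log(2))/4


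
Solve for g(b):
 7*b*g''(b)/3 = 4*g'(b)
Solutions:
 g(b) = C1 + C2*b^(19/7)


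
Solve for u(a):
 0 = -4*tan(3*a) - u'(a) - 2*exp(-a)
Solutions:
 u(a) = C1 - 2*log(tan(3*a)^2 + 1)/3 + 2*exp(-a)


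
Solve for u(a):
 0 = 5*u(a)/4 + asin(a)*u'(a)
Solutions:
 u(a) = C1*exp(-5*Integral(1/asin(a), a)/4)


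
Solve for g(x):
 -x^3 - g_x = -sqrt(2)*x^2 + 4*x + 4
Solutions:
 g(x) = C1 - x^4/4 + sqrt(2)*x^3/3 - 2*x^2 - 4*x


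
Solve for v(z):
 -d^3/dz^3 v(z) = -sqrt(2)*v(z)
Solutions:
 v(z) = C3*exp(2^(1/6)*z) + (C1*sin(2^(1/6)*sqrt(3)*z/2) + C2*cos(2^(1/6)*sqrt(3)*z/2))*exp(-2^(1/6)*z/2)


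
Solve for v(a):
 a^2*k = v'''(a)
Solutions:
 v(a) = C1 + C2*a + C3*a^2 + a^5*k/60


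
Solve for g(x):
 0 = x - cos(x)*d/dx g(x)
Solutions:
 g(x) = C1 + Integral(x/cos(x), x)


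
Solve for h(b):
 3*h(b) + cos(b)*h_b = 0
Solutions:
 h(b) = C1*(sin(b) - 1)^(3/2)/(sin(b) + 1)^(3/2)


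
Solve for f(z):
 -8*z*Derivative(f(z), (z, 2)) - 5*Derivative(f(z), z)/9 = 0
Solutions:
 f(z) = C1 + C2*z^(67/72)


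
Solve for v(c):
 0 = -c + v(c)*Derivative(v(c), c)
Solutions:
 v(c) = -sqrt(C1 + c^2)
 v(c) = sqrt(C1 + c^2)


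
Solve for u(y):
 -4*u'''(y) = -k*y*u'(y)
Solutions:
 u(y) = C1 + Integral(C2*airyai(2^(1/3)*k^(1/3)*y/2) + C3*airybi(2^(1/3)*k^(1/3)*y/2), y)


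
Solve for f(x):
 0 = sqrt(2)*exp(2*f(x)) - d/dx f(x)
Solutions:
 f(x) = log(-sqrt(-1/(C1 + sqrt(2)*x))) - log(2)/2
 f(x) = log(-1/(C1 + sqrt(2)*x))/2 - log(2)/2


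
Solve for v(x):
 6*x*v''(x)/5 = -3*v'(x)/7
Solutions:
 v(x) = C1 + C2*x^(9/14)


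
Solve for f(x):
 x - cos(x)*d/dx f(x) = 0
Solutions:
 f(x) = C1 + Integral(x/cos(x), x)


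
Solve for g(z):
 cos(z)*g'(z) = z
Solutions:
 g(z) = C1 + Integral(z/cos(z), z)


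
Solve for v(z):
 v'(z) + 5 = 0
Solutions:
 v(z) = C1 - 5*z


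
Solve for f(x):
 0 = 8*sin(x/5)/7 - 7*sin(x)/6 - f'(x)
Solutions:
 f(x) = C1 - 40*cos(x/5)/7 + 7*cos(x)/6


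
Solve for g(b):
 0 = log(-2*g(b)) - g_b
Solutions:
 -Integral(1/(log(-_y) + log(2)), (_y, g(b))) = C1 - b


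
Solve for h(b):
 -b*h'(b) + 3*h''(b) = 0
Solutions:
 h(b) = C1 + C2*erfi(sqrt(6)*b/6)


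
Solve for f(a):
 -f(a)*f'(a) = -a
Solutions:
 f(a) = -sqrt(C1 + a^2)
 f(a) = sqrt(C1 + a^2)


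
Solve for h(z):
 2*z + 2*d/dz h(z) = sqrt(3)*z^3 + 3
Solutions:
 h(z) = C1 + sqrt(3)*z^4/8 - z^2/2 + 3*z/2


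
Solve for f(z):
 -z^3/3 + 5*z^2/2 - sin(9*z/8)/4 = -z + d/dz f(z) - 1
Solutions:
 f(z) = C1 - z^4/12 + 5*z^3/6 + z^2/2 + z + 2*cos(9*z/8)/9


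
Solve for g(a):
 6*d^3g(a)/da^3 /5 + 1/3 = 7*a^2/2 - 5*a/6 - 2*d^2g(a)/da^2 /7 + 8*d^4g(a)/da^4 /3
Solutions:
 g(a) = C1 + C2*a + C3*exp(a*(63 - sqrt(12369))/280) + C4*exp(a*(63 + sqrt(12369))/280) + 49*a^4/48 - 6349*a^3/360 + 67193*a^2/200


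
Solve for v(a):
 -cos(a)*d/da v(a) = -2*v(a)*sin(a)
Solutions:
 v(a) = C1/cos(a)^2
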